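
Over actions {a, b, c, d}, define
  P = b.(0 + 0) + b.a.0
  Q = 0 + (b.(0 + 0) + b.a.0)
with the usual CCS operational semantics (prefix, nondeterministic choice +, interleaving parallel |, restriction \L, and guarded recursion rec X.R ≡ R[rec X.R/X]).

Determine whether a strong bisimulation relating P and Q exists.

LTS(P): 4 reachable states
  p0 = b.(0 + 0) + b.a.0 | —b→ p1, —b→ p2
  p1 = 0 + 0 | stopped
  p2 = a.0 | —a→ p3
  p3 = 0 | stopped
LTS(Q): 4 reachable states
  q0 = 0 + (b.(0 + 0) + b.a.0) | —b→ q1, —b→ q2
  q1 = 0 + 0 | stopped
  q2 = a.0 | —a→ q3
  q3 = 0 | stopped
Coarsest stable partition (strong bisimilarity classes):
  B0 = {p0, q0}
  B1 = {p2, q2}
  B2 = {p1, p3, q1, q3}
p0 ∈ B0, q0 ∈ B0 → same block

YES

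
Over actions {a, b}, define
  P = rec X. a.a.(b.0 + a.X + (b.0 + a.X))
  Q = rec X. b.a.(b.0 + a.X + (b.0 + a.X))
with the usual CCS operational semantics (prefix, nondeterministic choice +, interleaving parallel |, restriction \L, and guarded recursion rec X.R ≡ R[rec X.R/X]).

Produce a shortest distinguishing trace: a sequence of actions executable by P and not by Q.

a

Reachable graph of P (4 states):
  m0 = rec X. a.a.(b.0 + a.X + (b.0 + a.X)) has moves -a-> m1
  m1 = a.(b.0 + a.(rec X. a.a.(b.0 + a.X + (b.0 + a.X))) + (b.0 + a.(rec X. a.a.(b.0 + a.X + (b.0 + a.X))))) has moves -a-> m2
  m2 = b.0 + a.(rec X. a.a.(b.0 + a.X + (b.0 + a.X))) + (b.0 + a.(rec X. a.a.(b.0 + a.X + (b.0 + a.X)))) has moves -a-> m0, -b-> m3
  m3 = 0 has moves deadlocked
Reachable graph of Q (4 states):
  n0 = rec X. b.a.(b.0 + a.X + (b.0 + a.X)) has moves -b-> n1
  n1 = a.(b.0 + a.(rec X. b.a.(b.0 + a.X + (b.0 + a.X))) + (b.0 + a.(rec X. b.a.(b.0 + a.X + (b.0 + a.X))))) has moves -a-> n2
  n2 = b.0 + a.(rec X. b.a.(b.0 + a.X + (b.0 + a.X))) + (b.0 + a.(rec X. b.a.(b.0 + a.X + (b.0 + a.X)))) has moves -a-> n0, -b-> n3
  n3 = 0 has moves deadlocked
Run σ = ⟨a⟩ on P: start {m0}
  [1] a ⇒ {m1}
  — P admits the full trace.
Run σ = ⟨a⟩ on Q: start {n0}
  [1] a ⇒ ∅ (Q stuck)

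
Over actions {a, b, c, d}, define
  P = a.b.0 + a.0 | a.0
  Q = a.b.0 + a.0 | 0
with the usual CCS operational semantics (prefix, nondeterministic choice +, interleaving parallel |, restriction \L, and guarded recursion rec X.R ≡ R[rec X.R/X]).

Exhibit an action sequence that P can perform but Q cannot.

Reachable graph of P (6 states):
  m0 = a.b.0 + a.0 | a.0 has moves =a=> m1, =a=> m2, =a=> m3
  m1 = 0 | a.0 has moves =a=> m4
  m2 = a.0 | 0 has moves =a=> m4
  m3 = b.0 has moves =b=> m5
  m4 = 0 | 0 has moves ∅
  m5 = 0 has moves ∅
Reachable graph of Q (4 states):
  n0 = a.b.0 + a.0 | 0 has moves =a=> n1, =a=> n2
  n1 = 0 | 0 has moves ∅
  n2 = b.0 has moves =b=> n3
  n3 = 0 has moves ∅
Run σ = ⟨aa⟩ on P: start {m0}
  step 1 (a): {m1, m2, m3}
  step 2 (a): {m4}
  — P admits the full trace.
Run σ = ⟨aa⟩ on Q: start {n0}
  step 1 (a): {n1, n2}
  step 2 (a): ∅  — Q cannot continue

aa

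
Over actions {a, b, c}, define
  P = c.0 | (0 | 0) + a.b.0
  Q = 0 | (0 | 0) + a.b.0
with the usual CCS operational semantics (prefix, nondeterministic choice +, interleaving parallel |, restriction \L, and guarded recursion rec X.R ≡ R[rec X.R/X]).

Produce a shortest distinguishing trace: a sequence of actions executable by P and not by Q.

LTS(P): 4 reachable states
  s0 = c.0 | (0 | 0) + a.b.0 ⊢ —a→ s1, —c→ s2
  s1 = b.0 ⊢ —b→ s3
  s2 = 0 | (0 | 0) ⊢ (no moves)
  s3 = 0 ⊢ (no moves)
LTS(Q): 3 reachable states
  t0 = 0 | (0 | 0) + a.b.0 ⊢ —a→ t1
  t1 = b.0 ⊢ —b→ t2
  t2 = 0 ⊢ (no moves)
Trace ⟨c⟩ through P, begin at {s0}:
  after c @ step 1: {s2}
  ✓ P
Trace ⟨c⟩ through Q, begin at {t0}:
  after c @ step 1: ∅  — Q cannot continue

c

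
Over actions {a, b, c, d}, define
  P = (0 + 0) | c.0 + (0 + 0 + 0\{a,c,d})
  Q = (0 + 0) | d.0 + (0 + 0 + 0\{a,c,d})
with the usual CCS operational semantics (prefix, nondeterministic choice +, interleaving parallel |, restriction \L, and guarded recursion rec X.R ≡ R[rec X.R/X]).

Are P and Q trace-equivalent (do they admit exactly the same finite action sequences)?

NO — witness ⟨c⟩

P's transition system — 2 states:
  u0 = (0 + 0) | c.0 + (0 + 0 + 0\{a,c,d}) :: --c--▸ u1
  u1 = (0 + 0) | 0 :: deadlocked
Q's transition system — 2 states:
  v0 = (0 + 0) | d.0 + (0 + 0 + 0\{a,c,d}) :: --d--▸ v1
  v1 = (0 + 0) | 0 :: deadlocked
Executing c from P (initial set {u0}):
  [1] c ⇒ {u1}
  ✓ P
Executing c from Q (initial set {v0}):
  [1] c ⇒ ∅ (Q stuck)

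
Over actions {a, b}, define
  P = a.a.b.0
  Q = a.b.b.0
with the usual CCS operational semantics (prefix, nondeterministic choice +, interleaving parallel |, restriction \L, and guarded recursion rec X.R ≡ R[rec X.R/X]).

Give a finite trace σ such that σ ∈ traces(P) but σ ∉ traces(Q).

Reachable graph of P (4 states):
  u0 = a.a.b.0 → -a-> u1
  u1 = a.b.0 → -a-> u2
  u2 = b.0 → -b-> u3
  u3 = 0 → stopped
Reachable graph of Q (4 states):
  v0 = a.b.b.0 → -a-> v1
  v1 = b.b.0 → -b-> v2
  v2 = b.0 → -b-> v3
  v3 = 0 → stopped
Run σ = ⟨aa⟩ on P: start {u0}
  step 1 (a): {u1}
  step 2 (a): {u2}
  P completes σ.
Run σ = ⟨aa⟩ on Q: start {v0}
  step 1 (a): {v1}
  step 2 (a): ∅ (Q stuck)

aa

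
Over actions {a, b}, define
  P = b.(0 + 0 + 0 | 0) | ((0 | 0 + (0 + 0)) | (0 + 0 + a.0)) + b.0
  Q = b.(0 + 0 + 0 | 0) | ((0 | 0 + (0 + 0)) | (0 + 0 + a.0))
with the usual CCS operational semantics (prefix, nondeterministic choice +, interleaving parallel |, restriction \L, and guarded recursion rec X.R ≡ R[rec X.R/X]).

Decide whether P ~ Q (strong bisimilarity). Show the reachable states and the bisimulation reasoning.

NO

Reachable graph of P (5 states):
  m0 = b.(0 + 0 + 0 | 0) | ((0 | 0 + (0 + 0)) | (0 + 0 + a.0)) + b.0 ⊢ =a=> m1, =b=> m2, =b=> m3
  m1 = b.(0 + 0 + 0 | 0) | ((0 | 0 + (0 + 0)) | 0) ⊢ =b=> m4
  m2 = (0 + 0 + 0 | 0) | ((0 | 0 + (0 + 0)) | (0 + 0 + a.0)) ⊢ =a=> m4
  m3 = 0 ⊢ deadlocked
  m4 = (0 + 0 + 0 | 0) | ((0 | 0 + (0 + 0)) | 0) ⊢ deadlocked
Reachable graph of Q (4 states):
  n0 = b.(0 + 0 + 0 | 0) | ((0 | 0 + (0 + 0)) | (0 + 0 + a.0)) ⊢ =a=> n1, =b=> n2
  n1 = b.(0 + 0 + 0 | 0) | ((0 | 0 + (0 + 0)) | 0) ⊢ =b=> n3
  n2 = (0 + 0 + 0 | 0) | ((0 | 0 + (0 + 0)) | (0 + 0 + a.0)) ⊢ =a=> n3
  n3 = (0 + 0 + 0 | 0) | ((0 | 0 + (0 + 0)) | 0) ⊢ deadlocked
Partition-refinement fixed point:
  B0 = {m0}
  B1 = {m1, n1}
  B2 = {m3, m4, n3}
  B3 = {m2, n2}
  B4 = {n0}
m0 ∈ B0, n0 ∈ B4 → different blocks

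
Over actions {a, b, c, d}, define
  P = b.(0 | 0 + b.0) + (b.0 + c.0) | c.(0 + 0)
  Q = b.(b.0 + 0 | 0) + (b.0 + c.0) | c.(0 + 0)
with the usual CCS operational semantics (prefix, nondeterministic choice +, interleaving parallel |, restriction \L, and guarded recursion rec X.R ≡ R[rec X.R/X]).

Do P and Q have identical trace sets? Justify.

LTS(P): 6 reachable states
  p0 = b.(0 | 0 + b.0) + (b.0 + c.0) | c.(0 + 0) :: ··b··> p1, ··b··> p2, ··c··> p2, ··c··> p3
  p1 = 0 | 0 + b.0 :: ··b··> p4
  p2 = 0 | c.(0 + 0) :: ··c··> p5
  p3 = (b.0 + c.0) | (0 + 0) :: ··b··> p5, ··c··> p5
  p4 = 0 :: stopped
  p5 = 0 | (0 + 0) :: stopped
LTS(Q): 6 reachable states
  q0 = b.(b.0 + 0 | 0) + (b.0 + c.0) | c.(0 + 0) :: ··b··> q1, ··b··> q2, ··c··> q1, ··c··> q3
  q1 = 0 | c.(0 + 0) :: ··c··> q4
  q2 = b.0 + 0 | 0 :: ··b··> q5
  q3 = (b.0 + c.0) | (0 + 0) :: ··b··> q4, ··c··> q4
  q4 = 0 | (0 + 0) :: stopped
  q5 = 0 :: stopped
Bisimilarity quotient blocks:
  B0 = {p0, q0}
  B1 = {p3, q3}
  B2 = {p4, p5, q4, q5}
  B3 = {p2, q1}
  B4 = {p1, q2}
p0 ∈ B0, q0 ∈ B0 → same block
Bisimilar ⇒ trace-equivalent.

trace-equivalent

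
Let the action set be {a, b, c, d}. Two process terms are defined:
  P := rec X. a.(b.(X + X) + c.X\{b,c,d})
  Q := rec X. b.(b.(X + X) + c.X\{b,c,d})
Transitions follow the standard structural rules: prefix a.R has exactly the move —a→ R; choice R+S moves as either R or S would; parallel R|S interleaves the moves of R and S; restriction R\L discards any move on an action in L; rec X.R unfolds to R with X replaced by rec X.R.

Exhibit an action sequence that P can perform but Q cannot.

a

Reachable graph of P (5 states):
  s0 = rec X. a.(b.(X + X) + c.X\{b,c,d}) ⊢ =a=> s1
  s1 = b.((rec X. a.(b.(X + X) + c.X\{b,c,d})) + (rec X. a.(b.(X + X) + c.X\{b,c,d}))) + c.(rec X. a.(b.(X + X) + c.X\{b,c,d}))\{b,c,d} ⊢ =b=> s2, =c=> s3
  s2 = (rec X. a.(b.(X + X) + c.X\{b,c,d})) + (rec X. a.(b.(X + X) + c.X\{b,c,d})) ⊢ =a=> s1
  s3 = (rec X. a.(b.(X + X) + c.X\{b,c,d}))\{b,c,d} ⊢ =a=> s4
  s4 = (b.((rec X. a.(b.(X + X) + c.X\{b,c,d})) + (rec X. a.(b.(X + X) + c.X\{b,c,d}))) + c.(rec X. a.(b.(X + X) + c.X\{b,c,d}))\{b,c,d})\{b,c,d} ⊢ ∅
Reachable graph of Q (4 states):
  t0 = rec X. b.(b.(X + X) + c.X\{b,c,d}) ⊢ =b=> t1
  t1 = b.((rec X. b.(b.(X + X) + c.X\{b,c,d})) + (rec X. b.(b.(X + X) + c.X\{b,c,d}))) + c.(rec X. b.(b.(X + X) + c.X\{b,c,d}))\{b,c,d} ⊢ =b=> t2, =c=> t3
  t2 = (rec X. b.(b.(X + X) + c.X\{b,c,d})) + (rec X. b.(b.(X + X) + c.X\{b,c,d})) ⊢ =b=> t1
  t3 = (rec X. b.(b.(X + X) + c.X\{b,c,d}))\{b,c,d} ⊢ ∅
Executing a from P (initial set {s0}):
  [1] a ⇒ {s1}
  ✓ P
Executing a from Q (initial set {t0}):
  [1] a ⇒ no successor for Q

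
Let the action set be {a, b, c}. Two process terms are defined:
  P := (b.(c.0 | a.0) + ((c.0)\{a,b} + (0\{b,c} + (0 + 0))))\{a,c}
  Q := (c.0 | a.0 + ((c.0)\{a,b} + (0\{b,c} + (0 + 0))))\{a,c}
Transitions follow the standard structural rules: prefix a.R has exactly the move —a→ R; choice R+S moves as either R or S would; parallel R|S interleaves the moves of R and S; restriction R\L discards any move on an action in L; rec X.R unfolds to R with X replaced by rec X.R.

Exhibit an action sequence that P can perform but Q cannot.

P's transition system — 2 states:
  p0 = (b.(c.0 | a.0) + ((c.0)\{a,b} + (0\{b,c} + (0 + 0))))\{a,c} → ··b··> p1
  p1 = (c.0 | a.0)\{a,c} → deadlocked
Q's transition system — 1 states:
  q0 = (c.0 | a.0 + ((c.0)\{a,b} + (0\{b,c} + (0 + 0))))\{a,c} → deadlocked
Run σ = ⟨b⟩ on P: start {p0}
  [1] b ⇒ {p1}
  P completes σ.
Run σ = ⟨b⟩ on Q: start {q0}
  [1] b ⇒ no successor for Q

b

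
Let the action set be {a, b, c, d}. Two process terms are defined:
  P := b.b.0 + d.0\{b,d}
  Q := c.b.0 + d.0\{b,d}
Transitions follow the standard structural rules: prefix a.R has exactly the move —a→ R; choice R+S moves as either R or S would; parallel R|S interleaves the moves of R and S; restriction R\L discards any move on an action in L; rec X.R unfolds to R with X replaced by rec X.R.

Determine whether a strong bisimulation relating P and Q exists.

NO

P's transition system — 4 states:
  u0 = b.b.0 + d.0\{b,d} ⊢ --b--▸ u1, --d--▸ u2
  u1 = b.0 ⊢ --b--▸ u3
  u2 = 0\{b,d} ⊢ ∅
  u3 = 0 ⊢ ∅
Q's transition system — 4 states:
  v0 = c.b.0 + d.0\{b,d} ⊢ --c--▸ v1, --d--▸ v2
  v1 = b.0 ⊢ --b--▸ v3
  v2 = 0\{b,d} ⊢ ∅
  v3 = 0 ⊢ ∅
Partition-refinement fixed point:
  B0 = {u0}
  B1 = {u1, v1}
  B2 = {u2, u3, v2, v3}
  B3 = {v0}
u0 ∈ B0, v0 ∈ B3 → different blocks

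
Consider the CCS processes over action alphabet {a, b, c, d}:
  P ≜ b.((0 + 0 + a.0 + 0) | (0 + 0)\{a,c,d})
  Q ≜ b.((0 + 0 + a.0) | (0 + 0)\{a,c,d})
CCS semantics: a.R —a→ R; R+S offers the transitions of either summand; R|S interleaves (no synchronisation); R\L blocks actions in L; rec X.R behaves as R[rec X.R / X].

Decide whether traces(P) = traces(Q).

trace-equivalent

LTS(P): 3 reachable states
  s0 = b.((0 + 0 + a.0 + 0) | (0 + 0)\{a,c,d}) :: =b=> s1
  s1 = (0 + 0 + a.0 + 0) | (0 + 0)\{a,c,d} :: =a=> s2
  s2 = 0 | (0 + 0)\{a,c,d} :: deadlocked
LTS(Q): 3 reachable states
  t0 = b.((0 + 0 + a.0) | (0 + 0)\{a,c,d}) :: =b=> t1
  t1 = (0 + 0 + a.0) | (0 + 0)\{a,c,d} :: =a=> t2
  t2 = 0 | (0 + 0)\{a,c,d} :: deadlocked
Partition-refinement fixed point:
  B0 = {s0, t0}
  B1 = {s1, t1}
  B2 = {s2, t2}
s0 ∈ B0, t0 ∈ B0 → same block
Bisimilar ⇒ trace-equivalent.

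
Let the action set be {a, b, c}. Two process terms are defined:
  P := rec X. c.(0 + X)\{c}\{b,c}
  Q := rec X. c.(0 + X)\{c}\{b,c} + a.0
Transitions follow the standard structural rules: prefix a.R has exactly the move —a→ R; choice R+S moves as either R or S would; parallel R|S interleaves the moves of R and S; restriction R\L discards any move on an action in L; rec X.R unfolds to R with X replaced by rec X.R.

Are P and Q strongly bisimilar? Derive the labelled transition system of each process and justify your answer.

P's transition system — 2 states:
  s0 = rec X. c.(0 + X)\{c}\{b,c} :: --c--▸ s1
  s1 = (0 + (rec X. c.(0 + X)\{c}\{b,c}))\{c}\{b,c} :: stopped
Q's transition system — 4 states:
  t0 = rec X. c.(0 + X)\{c}\{b,c} + a.0 :: --a--▸ t1, --c--▸ t2
  t1 = 0 :: stopped
  t2 = (0 + (rec X. c.(0 + X)\{c}\{b,c} + a.0))\{c}\{b,c} :: --a--▸ t3
  t3 = 0\{c}\{b,c} :: stopped
Partition-refinement fixed point:
  B0 = {s0}
  B1 = {s1, t1, t3}
  B2 = {t0}
  B3 = {t2}
s0 ∈ B0, t0 ∈ B2 → different blocks

not bisimilar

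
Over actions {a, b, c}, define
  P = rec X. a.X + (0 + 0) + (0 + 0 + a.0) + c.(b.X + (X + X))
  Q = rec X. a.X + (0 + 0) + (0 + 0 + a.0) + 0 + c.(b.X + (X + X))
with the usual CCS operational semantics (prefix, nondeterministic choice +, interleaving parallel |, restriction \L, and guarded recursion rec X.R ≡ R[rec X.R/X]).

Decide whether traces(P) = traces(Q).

trace-equivalent

P's transition system — 3 states:
  p0 = rec X. a.X + (0 + 0) + (0 + 0 + a.0) + c.(b.X + (X + X)) has moves -a-> p0, -a-> p1, -c-> p2
  p1 = 0 has moves (no moves)
  p2 = b.(rec X. a.X + (0 + 0) + (0 + 0 + a.0) + c.(b.X + (X + X))) + ((rec X. a.X + (0 + 0) + (0 + 0 + a.0) + c.(b.X + (X + X))) + (rec X. a.X + (0 + 0) + (0 + 0 + a.0) + c.(b.X + (X + X)))) has moves -a-> p0, -a-> p1, -b-> p0, -c-> p2
Q's transition system — 3 states:
  q0 = rec X. a.X + (0 + 0) + (0 + 0 + a.0) + 0 + c.(b.X + (X + X)) has moves -a-> q0, -a-> q1, -c-> q2
  q1 = 0 has moves (no moves)
  q2 = b.(rec X. a.X + (0 + 0) + (0 + 0 + a.0) + 0 + c.(b.X + (X + X))) + ((rec X. a.X + (0 + 0) + (0 + 0 + a.0) + 0 + c.(b.X + (X + X))) + (rec X. a.X + (0 + 0) + (0 + 0 + a.0) + 0 + c.(b.X + (X + X)))) has moves -a-> q0, -a-> q1, -b-> q0, -c-> q2
Partition-refinement fixed point:
  B0 = {p0, q0}
  B1 = {p1, q1}
  B2 = {p2, q2}
p0 ∈ B0, q0 ∈ B0 → same block
Bisimilar ⇒ trace-equivalent.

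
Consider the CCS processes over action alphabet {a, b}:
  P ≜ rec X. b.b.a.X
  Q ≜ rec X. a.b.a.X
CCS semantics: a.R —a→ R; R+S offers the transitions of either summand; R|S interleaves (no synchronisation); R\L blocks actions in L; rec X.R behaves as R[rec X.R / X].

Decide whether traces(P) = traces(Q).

NO — witness ⟨b⟩

Reachable graph of P (3 states):
  u0 = rec X. b.b.a.X | =b=> u1
  u1 = b.a.(rec X. b.b.a.X) | =b=> u2
  u2 = a.(rec X. b.b.a.X) | =a=> u0
Reachable graph of Q (3 states):
  v0 = rec X. a.b.a.X | =a=> v1
  v1 = b.a.(rec X. a.b.a.X) | =b=> v2
  v2 = a.(rec X. a.b.a.X) | =a=> v0
Trace ⟨b⟩ through P, begin at {u0}:
  [1] b ⇒ {u1}
  P completes σ.
Trace ⟨b⟩ through Q, begin at {v0}:
  [1] b ⇒ ∅  — Q cannot continue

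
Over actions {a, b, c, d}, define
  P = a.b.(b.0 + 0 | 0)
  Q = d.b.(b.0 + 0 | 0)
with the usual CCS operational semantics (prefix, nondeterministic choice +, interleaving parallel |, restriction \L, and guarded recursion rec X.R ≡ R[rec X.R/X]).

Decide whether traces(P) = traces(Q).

trace-distinct — witness ⟨a⟩

LTS(P): 4 reachable states
  s0 = a.b.(b.0 + 0 | 0) | --a--▸ s1
  s1 = b.(b.0 + 0 | 0) | --b--▸ s2
  s2 = b.0 + 0 | 0 | --b--▸ s3
  s3 = 0 | ·
LTS(Q): 4 reachable states
  t0 = d.b.(b.0 + 0 | 0) | --d--▸ t1
  t1 = b.(b.0 + 0 | 0) | --b--▸ t2
  t2 = b.0 + 0 | 0 | --b--▸ t3
  t3 = 0 | ·
Run σ = ⟨a⟩ on P: start {s0}
  step 1 (a): {s1}
  — P admits the full trace.
Run σ = ⟨a⟩ on Q: start {t0}
  step 1 (a): ∅  — Q cannot continue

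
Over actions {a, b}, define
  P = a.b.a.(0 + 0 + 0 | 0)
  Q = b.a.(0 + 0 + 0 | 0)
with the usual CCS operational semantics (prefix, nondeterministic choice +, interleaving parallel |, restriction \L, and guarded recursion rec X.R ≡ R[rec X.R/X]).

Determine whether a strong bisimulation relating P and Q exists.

not bisimilar

LTS(P): 4 reachable states
  p0 = a.b.a.(0 + 0 + 0 | 0) has moves —a→ p1
  p1 = b.a.(0 + 0 + 0 | 0) has moves —b→ p2
  p2 = a.(0 + 0 + 0 | 0) has moves —a→ p3
  p3 = 0 + 0 + 0 | 0 has moves ·
LTS(Q): 3 reachable states
  q0 = b.a.(0 + 0 + 0 | 0) has moves —b→ q1
  q1 = a.(0 + 0 + 0 | 0) has moves —a→ q2
  q2 = 0 + 0 + 0 | 0 has moves ·
Coarsest stable partition (strong bisimilarity classes):
  B0 = {p0}
  B1 = {p1, q0}
  B2 = {p2, q1}
  B3 = {p3, q2}
p0 ∈ B0, q0 ∈ B1 → different blocks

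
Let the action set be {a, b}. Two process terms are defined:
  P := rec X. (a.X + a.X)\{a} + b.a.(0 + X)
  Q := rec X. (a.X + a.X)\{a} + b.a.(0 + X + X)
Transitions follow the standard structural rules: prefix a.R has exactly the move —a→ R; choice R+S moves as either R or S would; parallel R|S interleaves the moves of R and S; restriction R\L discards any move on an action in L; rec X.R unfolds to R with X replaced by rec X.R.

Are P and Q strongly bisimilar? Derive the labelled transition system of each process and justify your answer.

P's transition system — 3 states:
  p0 = rec X. (a.X + a.X)\{a} + b.a.(0 + X) | -b-> p1
  p1 = a.(0 + (rec X. (a.X + a.X)\{a} + b.a.(0 + X))) | -a-> p2
  p2 = 0 + (rec X. (a.X + a.X)\{a} + b.a.(0 + X)) | -b-> p1
Q's transition system — 3 states:
  q0 = rec X. (a.X + a.X)\{a} + b.a.(0 + X + X) | -b-> q1
  q1 = a.(0 + (rec X. (a.X + a.X)\{a} + b.a.(0 + X + X)) + (rec X. (a.X + a.X)\{a} + b.a.(0 + X + X))) | -a-> q2
  q2 = 0 + (rec X. (a.X + a.X)\{a} + b.a.(0 + X + X)) + (rec X. (a.X + a.X)\{a} + b.a.(0 + X + X)) | -b-> q1
Coarsest stable partition (strong bisimilarity classes):
  B0 = {p0, p2, q0, q2}
  B1 = {p1, q1}
p0 ∈ B0, q0 ∈ B0 → same block

bisimilar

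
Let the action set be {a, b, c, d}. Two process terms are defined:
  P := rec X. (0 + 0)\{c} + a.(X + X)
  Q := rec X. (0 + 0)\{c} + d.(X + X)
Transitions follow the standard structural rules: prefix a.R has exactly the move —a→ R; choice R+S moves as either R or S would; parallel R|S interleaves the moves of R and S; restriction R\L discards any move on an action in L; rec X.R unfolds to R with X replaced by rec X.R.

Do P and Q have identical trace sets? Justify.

P's transition system — 2 states:
  m0 = rec X. (0 + 0)\{c} + a.(X + X) → ··a··> m1
  m1 = (rec X. (0 + 0)\{c} + a.(X + X)) + (rec X. (0 + 0)\{c} + a.(X + X)) → ··a··> m1
Q's transition system — 2 states:
  n0 = rec X. (0 + 0)\{c} + d.(X + X) → ··d··> n1
  n1 = (rec X. (0 + 0)\{c} + d.(X + X)) + (rec X. (0 + 0)\{c} + d.(X + X)) → ··d··> n1
Trace ⟨a⟩ through P, begin at {m0}:
  [1] a ⇒ {m1}
  P completes σ.
Trace ⟨a⟩ through Q, begin at {n0}:
  [1] a ⇒ ∅ (Q stuck)

trace-distinct — witness ⟨a⟩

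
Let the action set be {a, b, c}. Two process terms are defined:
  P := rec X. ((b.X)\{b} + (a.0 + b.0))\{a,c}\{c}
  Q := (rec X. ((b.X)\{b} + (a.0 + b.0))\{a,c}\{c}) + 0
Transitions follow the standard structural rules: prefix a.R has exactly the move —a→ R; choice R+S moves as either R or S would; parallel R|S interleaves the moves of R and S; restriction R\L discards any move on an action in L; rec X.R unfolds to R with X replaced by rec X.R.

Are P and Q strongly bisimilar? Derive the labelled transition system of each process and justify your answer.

P ~ Q

Reachable graph of P (2 states):
  u0 = rec X. ((b.X)\{b} + (a.0 + b.0))\{a,c}\{c} → —b→ u1
  u1 = 0\{a,c}\{c} → ·
Reachable graph of Q (2 states):
  v0 = (rec X. ((b.X)\{b} + (a.0 + b.0))\{a,c}\{c}) + 0 → —b→ v1
  v1 = 0\{a,c}\{c} → ·
Coarsest stable partition (strong bisimilarity classes):
  B0 = {u0, v0}
  B1 = {u1, v1}
u0 ∈ B0, v0 ∈ B0 → same block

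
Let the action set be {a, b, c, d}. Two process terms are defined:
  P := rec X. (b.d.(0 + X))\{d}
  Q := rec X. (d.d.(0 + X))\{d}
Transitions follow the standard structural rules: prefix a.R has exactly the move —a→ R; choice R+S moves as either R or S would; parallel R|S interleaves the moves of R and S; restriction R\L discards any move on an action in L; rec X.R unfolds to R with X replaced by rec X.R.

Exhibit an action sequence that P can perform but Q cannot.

b

Reachable graph of P (2 states):
  u0 = rec X. (b.d.(0 + X))\{d} | -b-> u1
  u1 = (d.(0 + (rec X. (b.d.(0 + X))\{d})))\{d} | (no moves)
Reachable graph of Q (1 states):
  v0 = rec X. (d.d.(0 + X))\{d} | (no moves)
Trace ⟨b⟩ through P, begin at {u0}:
  [1] b ⇒ {u1}
  P completes σ.
Trace ⟨b⟩ through Q, begin at {v0}:
  [1] b ⇒ ∅ (Q stuck)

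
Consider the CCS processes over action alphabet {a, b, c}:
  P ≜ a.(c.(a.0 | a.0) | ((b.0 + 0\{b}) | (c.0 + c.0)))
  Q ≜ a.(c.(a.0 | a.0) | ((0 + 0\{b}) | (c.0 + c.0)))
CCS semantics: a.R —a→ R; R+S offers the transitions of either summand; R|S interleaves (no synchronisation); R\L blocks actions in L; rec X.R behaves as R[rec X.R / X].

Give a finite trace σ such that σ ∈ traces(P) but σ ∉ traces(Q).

Reachable graph of P (21 states):
  s0 = a.(c.(a.0 | a.0) | ((b.0 + 0\{b}) | (c.0 + c.0))) | ··a··> s1
  s1 = c.(a.0 | a.0) | ((b.0 + 0\{b}) | (c.0 + c.0)) | ··b··> s2, ··c··> s3, ··c··> s4
  s2 = c.(a.0 | a.0) | (0 | (c.0 + c.0)) | ··c··> s5, ··c··> s6
  s3 = a.0 | a.0 | ((b.0 + 0\{b}) | (c.0 + c.0)) | ··a··> s7, ··a··> s8, ··b··> s5, ··c··> s9
  s4 = c.(a.0 | a.0) | ((b.0 + 0\{b}) | 0) | ··b··> s6, ··c··> s9
  s5 = a.0 | a.0 | (0 | (c.0 + c.0)) | ··a··> s10, ··a··> s11, ··c··> s12
  s6 = c.(a.0 | a.0) | (0 | 0) | ··c··> s12
  s7 = 0 | a.0 | ((b.0 + 0\{b}) | (c.0 + c.0)) | ··a··> s13, ··b··> s10, ··c··> s14
  s8 = a.0 | 0 | ((b.0 + 0\{b}) | (c.0 + c.0)) | ··a··> s13, ··b··> s11, ··c··> s15
  s9 = a.0 | a.0 | ((b.0 + 0\{b}) | 0) | ··a··> s14, ··a··> s15, ··b··> s12
  s10 = 0 | a.0 | (0 | (c.0 + c.0)) | ··a··> s16, ··c··> s17
  s11 = a.0 | 0 | (0 | (c.0 + c.0)) | ··a··> s16, ··c··> s18
  s12 = a.0 | a.0 | (0 | 0) | ··a··> s17, ··a··> s18
  s13 = 0 | 0 | ((b.0 + 0\{b}) | (c.0 + c.0)) | ··b··> s16, ··c··> s19
  s14 = 0 | a.0 | ((b.0 + 0\{b}) | 0) | ··a··> s19, ··b··> s17
  s15 = a.0 | 0 | ((b.0 + 0\{b}) | 0) | ··a··> s19, ··b··> s18
  s16 = 0 | 0 | (0 | (c.0 + c.0)) | ··c··> s20
  s17 = 0 | a.0 | (0 | 0) | ··a··> s20
  s18 = a.0 | 0 | (0 | 0) | ··a··> s20
  s19 = 0 | 0 | ((b.0 + 0\{b}) | 0) | ··b··> s20
  s20 = 0 | 0 | (0 | 0) | ∅
Reachable graph of Q (11 states):
  t0 = a.(c.(a.0 | a.0) | ((0 + 0\{b}) | (c.0 + c.0))) | ··a··> t1
  t1 = c.(a.0 | a.0) | ((0 + 0\{b}) | (c.0 + c.0)) | ··c··> t2, ··c··> t3
  t2 = a.0 | a.0 | ((0 + 0\{b}) | (c.0 + c.0)) | ··a··> t4, ··a··> t5, ··c··> t6
  t3 = c.(a.0 | a.0) | ((0 + 0\{b}) | 0) | ··c··> t6
  t4 = 0 | a.0 | ((0 + 0\{b}) | (c.0 + c.0)) | ··a··> t7, ··c··> t8
  t5 = a.0 | 0 | ((0 + 0\{b}) | (c.0 + c.0)) | ··a··> t7, ··c··> t9
  t6 = a.0 | a.0 | ((0 + 0\{b}) | 0) | ··a··> t8, ··a··> t9
  t7 = 0 | 0 | ((0 + 0\{b}) | (c.0 + c.0)) | ··c··> t10
  t8 = 0 | a.0 | ((0 + 0\{b}) | 0) | ··a··> t10
  t9 = a.0 | 0 | ((0 + 0\{b}) | 0) | ··a··> t10
  t10 = 0 | 0 | ((0 + 0\{b}) | 0) | ∅
Run σ = ⟨ab⟩ on P: start {s0}
  step 1 (a): {s1}
  step 2 (b): {s2}
  P completes σ.
Run σ = ⟨ab⟩ on Q: start {t0}
  step 1 (a): {t1}
  step 2 (b): ∅ (Q stuck)

ab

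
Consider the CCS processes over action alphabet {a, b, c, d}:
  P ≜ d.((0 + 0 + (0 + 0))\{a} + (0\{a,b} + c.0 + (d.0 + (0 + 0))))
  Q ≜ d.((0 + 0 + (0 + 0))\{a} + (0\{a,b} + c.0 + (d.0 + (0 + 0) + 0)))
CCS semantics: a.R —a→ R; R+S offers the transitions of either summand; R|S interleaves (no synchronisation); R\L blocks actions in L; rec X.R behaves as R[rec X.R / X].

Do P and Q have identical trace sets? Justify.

trace-equivalent

LTS(P): 3 reachable states
  m0 = d.((0 + 0 + (0 + 0))\{a} + (0\{a,b} + c.0 + (d.0 + (0 + 0)))) has moves -d-> m1
  m1 = (0 + 0 + (0 + 0))\{a} + (0\{a,b} + c.0 + (d.0 + (0 + 0))) has moves -c-> m2, -d-> m2
  m2 = 0 has moves deadlocked
LTS(Q): 3 reachable states
  n0 = d.((0 + 0 + (0 + 0))\{a} + (0\{a,b} + c.0 + (d.0 + (0 + 0) + 0))) has moves -d-> n1
  n1 = (0 + 0 + (0 + 0))\{a} + (0\{a,b} + c.0 + (d.0 + (0 + 0) + 0)) has moves -c-> n2, -d-> n2
  n2 = 0 has moves deadlocked
Coarsest stable partition (strong bisimilarity classes):
  B0 = {m0, n0}
  B1 = {m1, n1}
  B2 = {m2, n2}
m0 ∈ B0, n0 ∈ B0 → same block
Bisimilar ⇒ trace-equivalent.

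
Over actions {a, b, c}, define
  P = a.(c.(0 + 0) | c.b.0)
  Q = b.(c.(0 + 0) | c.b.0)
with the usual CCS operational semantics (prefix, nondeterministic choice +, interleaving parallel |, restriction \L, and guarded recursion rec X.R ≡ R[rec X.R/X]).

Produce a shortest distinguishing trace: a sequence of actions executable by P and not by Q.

P's transition system — 7 states:
  m0 = a.(c.(0 + 0) | c.b.0) | --a--▸ m1
  m1 = c.(0 + 0) | c.b.0 | --c--▸ m2, --c--▸ m3
  m2 = (0 + 0) | c.b.0 | --c--▸ m4
  m3 = c.(0 + 0) | b.0 | --b--▸ m5, --c--▸ m4
  m4 = (0 + 0) | b.0 | --b--▸ m6
  m5 = c.(0 + 0) | 0 | --c--▸ m6
  m6 = (0 + 0) | 0 | (no moves)
Q's transition system — 7 states:
  n0 = b.(c.(0 + 0) | c.b.0) | --b--▸ n1
  n1 = c.(0 + 0) | c.b.0 | --c--▸ n2, --c--▸ n3
  n2 = (0 + 0) | c.b.0 | --c--▸ n4
  n3 = c.(0 + 0) | b.0 | --b--▸ n5, --c--▸ n4
  n4 = (0 + 0) | b.0 | --b--▸ n6
  n5 = c.(0 + 0) | 0 | --c--▸ n6
  n6 = (0 + 0) | 0 | (no moves)
Trace ⟨a⟩ through P, begin at {m0}:
  step 1 (a): {m1}
  ✓ P
Trace ⟨a⟩ through Q, begin at {n0}:
  step 1 (a): ∅ (Q stuck)

a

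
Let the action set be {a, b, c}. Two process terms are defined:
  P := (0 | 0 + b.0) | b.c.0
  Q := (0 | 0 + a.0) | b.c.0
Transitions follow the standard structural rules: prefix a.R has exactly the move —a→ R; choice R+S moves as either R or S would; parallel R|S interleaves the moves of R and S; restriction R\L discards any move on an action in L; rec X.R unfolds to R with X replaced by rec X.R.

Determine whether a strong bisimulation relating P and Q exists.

P ≁ Q

P's transition system — 6 states:
  m0 = (0 | 0 + b.0) | b.c.0 | ··b··> m1, ··b··> m2
  m1 = (0 | 0 + b.0) | c.0 | ··b··> m3, ··c··> m4
  m2 = 0 | b.c.0 | ··b··> m3
  m3 = 0 | c.0 | ··c··> m5
  m4 = (0 | 0 + b.0) | 0 | ··b··> m5
  m5 = 0 | 0 | stopped
Q's transition system — 6 states:
  n0 = (0 | 0 + a.0) | b.c.0 | ··a··> n1, ··b··> n2
  n1 = 0 | b.c.0 | ··b··> n3
  n2 = (0 | 0 + a.0) | c.0 | ··a··> n3, ··c··> n4
  n3 = 0 | c.0 | ··c··> n5
  n4 = (0 | 0 + a.0) | 0 | ··a··> n5
  n5 = 0 | 0 | stopped
Partition-refinement fixed point:
  B0 = {m0}
  B1 = {m2, n1}
  B2 = {m3, n3}
  B3 = {m5, n5}
  B4 = {m1}
  B5 = {m4}
  B6 = {n0}
  B7 = {n2}
  B8 = {n4}
m0 ∈ B0, n0 ∈ B6 → different blocks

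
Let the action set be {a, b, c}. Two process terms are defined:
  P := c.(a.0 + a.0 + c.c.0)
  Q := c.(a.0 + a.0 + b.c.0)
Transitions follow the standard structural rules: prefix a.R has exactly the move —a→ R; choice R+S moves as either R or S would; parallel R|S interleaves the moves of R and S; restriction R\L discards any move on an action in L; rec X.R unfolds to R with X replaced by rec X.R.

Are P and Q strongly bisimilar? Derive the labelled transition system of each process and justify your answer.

P ≁ Q

P's transition system — 4 states:
  u0 = c.(a.0 + a.0 + c.c.0) :: --c--▸ u1
  u1 = a.0 + a.0 + c.c.0 :: --a--▸ u2, --c--▸ u3
  u2 = 0 :: stopped
  u3 = c.0 :: --c--▸ u2
Q's transition system — 4 states:
  v0 = c.(a.0 + a.0 + b.c.0) :: --c--▸ v1
  v1 = a.0 + a.0 + b.c.0 :: --a--▸ v2, --b--▸ v3
  v2 = 0 :: stopped
  v3 = c.0 :: --c--▸ v2
Bisimilarity quotient blocks:
  B0 = {u0}
  B1 = {u1}
  B2 = {u2, v2}
  B3 = {u3, v3}
  B4 = {v0}
  B5 = {v1}
u0 ∈ B0, v0 ∈ B4 → different blocks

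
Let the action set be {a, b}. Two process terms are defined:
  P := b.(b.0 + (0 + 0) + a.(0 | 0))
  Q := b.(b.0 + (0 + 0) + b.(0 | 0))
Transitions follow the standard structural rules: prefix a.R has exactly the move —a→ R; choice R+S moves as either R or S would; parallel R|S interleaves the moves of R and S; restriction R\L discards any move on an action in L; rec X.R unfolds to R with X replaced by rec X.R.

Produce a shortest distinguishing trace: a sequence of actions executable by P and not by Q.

ba

P's transition system — 4 states:
  p0 = b.(b.0 + (0 + 0) + a.(0 | 0)) :: -b-> p1
  p1 = b.0 + (0 + 0) + a.(0 | 0) :: -a-> p2, -b-> p3
  p2 = 0 | 0 :: ∅
  p3 = 0 :: ∅
Q's transition system — 4 states:
  q0 = b.(b.0 + (0 + 0) + b.(0 | 0)) :: -b-> q1
  q1 = b.0 + (0 + 0) + b.(0 | 0) :: -b-> q2, -b-> q3
  q2 = 0 :: ∅
  q3 = 0 | 0 :: ∅
Trace ⟨ba⟩ through P, begin at {p0}:
  step 1 (b): {p1}
  step 2 (a): {p2}
  P completes σ.
Trace ⟨ba⟩ through Q, begin at {q0}:
  step 1 (b): {q1}
  step 2 (a): no successor for Q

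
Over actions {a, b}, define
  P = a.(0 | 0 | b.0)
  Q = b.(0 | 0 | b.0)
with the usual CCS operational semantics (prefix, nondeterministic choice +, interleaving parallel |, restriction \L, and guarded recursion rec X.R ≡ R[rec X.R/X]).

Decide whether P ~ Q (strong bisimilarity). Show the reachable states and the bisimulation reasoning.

not bisimilar

P's transition system — 3 states:
  s0 = a.(0 | 0 | b.0) ⊢ --a--▸ s1
  s1 = 0 | 0 | b.0 ⊢ --b--▸ s2
  s2 = 0 | 0 | 0 ⊢ ·
Q's transition system — 3 states:
  t0 = b.(0 | 0 | b.0) ⊢ --b--▸ t1
  t1 = 0 | 0 | b.0 ⊢ --b--▸ t2
  t2 = 0 | 0 | 0 ⊢ ·
Bisimilarity quotient blocks:
  B0 = {s0}
  B1 = {s1, t1}
  B2 = {s2, t2}
  B3 = {t0}
s0 ∈ B0, t0 ∈ B3 → different blocks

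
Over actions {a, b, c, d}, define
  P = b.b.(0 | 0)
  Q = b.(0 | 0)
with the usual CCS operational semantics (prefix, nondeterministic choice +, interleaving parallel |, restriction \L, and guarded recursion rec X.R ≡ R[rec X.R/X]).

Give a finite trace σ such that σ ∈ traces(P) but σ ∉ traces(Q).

bb

Reachable graph of P (3 states):
  m0 = b.b.(0 | 0) :: ··b··> m1
  m1 = b.(0 | 0) :: ··b··> m2
  m2 = 0 | 0 :: (no moves)
Reachable graph of Q (2 states):
  n0 = b.(0 | 0) :: ··b··> n1
  n1 = 0 | 0 :: (no moves)
Executing bb from P (initial set {m0}):
  after b @ step 1: {m1}
  after b @ step 2: {m2}
  ✓ P
Executing bb from Q (initial set {n0}):
  after b @ step 1: {n1}
  after b @ step 2: no successor for Q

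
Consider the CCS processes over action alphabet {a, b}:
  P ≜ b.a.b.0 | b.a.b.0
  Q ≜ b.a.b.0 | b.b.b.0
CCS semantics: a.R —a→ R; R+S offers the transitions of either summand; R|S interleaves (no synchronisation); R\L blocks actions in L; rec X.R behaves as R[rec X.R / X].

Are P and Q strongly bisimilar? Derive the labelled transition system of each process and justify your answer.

not bisimilar

P's transition system — 16 states:
  u0 = b.a.b.0 | b.a.b.0 :: -b-> u1, -b-> u2
  u1 = a.b.0 | b.a.b.0 :: -a-> u3, -b-> u4
  u2 = b.a.b.0 | a.b.0 :: -a-> u5, -b-> u4
  u3 = b.0 | b.a.b.0 :: -b-> u6, -b-> u7
  u4 = a.b.0 | a.b.0 :: -a-> u7, -a-> u8
  u5 = b.a.b.0 | b.0 :: -b-> u8, -b-> u9
  u6 = 0 | b.a.b.0 :: -b-> u10
  u7 = b.0 | a.b.0 :: -a-> u11, -b-> u10
  u8 = a.b.0 | b.0 :: -a-> u11, -b-> u12
  u9 = b.a.b.0 | 0 :: -b-> u12
  u10 = 0 | a.b.0 :: -a-> u13
  u11 = b.0 | b.0 :: -b-> u13, -b-> u14
  u12 = a.b.0 | 0 :: -a-> u14
  u13 = 0 | b.0 :: -b-> u15
  u14 = b.0 | 0 :: -b-> u15
  u15 = 0 | 0 :: deadlocked
Q's transition system — 16 states:
  v0 = b.a.b.0 | b.b.b.0 :: -b-> v1, -b-> v2
  v1 = a.b.0 | b.b.b.0 :: -a-> v3, -b-> v4
  v2 = b.a.b.0 | b.b.0 :: -b-> v4, -b-> v5
  v3 = b.0 | b.b.b.0 :: -b-> v6, -b-> v7
  v4 = a.b.0 | b.b.0 :: -a-> v7, -b-> v8
  v5 = b.a.b.0 | b.0 :: -b-> v8, -b-> v9
  v6 = 0 | b.b.b.0 :: -b-> v10
  v7 = b.0 | b.b.0 :: -b-> v10, -b-> v11
  v8 = a.b.0 | b.0 :: -a-> v11, -b-> v12
  v9 = b.a.b.0 | 0 :: -b-> v12
  v10 = 0 | b.b.0 :: -b-> v13
  v11 = b.0 | b.0 :: -b-> v13, -b-> v14
  v12 = a.b.0 | 0 :: -a-> v14
  v13 = 0 | b.0 :: -b-> v15
  v14 = b.0 | 0 :: -b-> v15
  v15 = 0 | 0 :: deadlocked
Bisimilarity quotient blocks:
  B0 = {u0}
  B1 = {u1, u2}
  B2 = {u4}
  B3 = {u7, u8, v8}
  B4 = {u11, v10, v11}
  B5 = {u13, u14, v13, v14}
  B6 = {u15, v15}
  B7 = {u10, u12, v12}
  B8 = {u3, u5, v5}
  B9 = {u6, u9, v9}
  B10 = {v0}
  B11 = {v2}
  B12 = {v4}
  B13 = {v6, v7}
  B14 = {v1}
  B15 = {v3}
u0 ∈ B0, v0 ∈ B10 → different blocks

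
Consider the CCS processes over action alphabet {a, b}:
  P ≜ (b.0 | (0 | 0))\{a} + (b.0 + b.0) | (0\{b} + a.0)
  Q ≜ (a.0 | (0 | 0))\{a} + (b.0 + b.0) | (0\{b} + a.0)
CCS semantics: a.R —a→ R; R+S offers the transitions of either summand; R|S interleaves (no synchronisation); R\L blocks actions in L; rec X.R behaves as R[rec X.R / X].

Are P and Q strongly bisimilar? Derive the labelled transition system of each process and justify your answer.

P's transition system — 5 states:
  s0 = (b.0 | (0 | 0))\{a} + (b.0 + b.0) | (0\{b} + a.0) has moves -a-> s1, -b-> s2, -b-> s3
  s1 = (b.0 + b.0) | 0 has moves -b-> s4
  s2 = (0 | (0 | 0))\{a} has moves ·
  s3 = 0 | (0\{b} + a.0) has moves -a-> s4
  s4 = 0 | 0 has moves ·
Q's transition system — 4 states:
  t0 = (a.0 | (0 | 0))\{a} + (b.0 + b.0) | (0\{b} + a.0) has moves -a-> t1, -b-> t2
  t1 = (b.0 + b.0) | 0 has moves -b-> t3
  t2 = 0 | (0\{b} + a.0) has moves -a-> t3
  t3 = 0 | 0 has moves ·
Partition-refinement fixed point:
  B0 = {s0}
  B1 = {s3, t2}
  B2 = {s2, s4, t3}
  B3 = {s1, t1}
  B4 = {t0}
s0 ∈ B0, t0 ∈ B4 → different blocks

P ≁ Q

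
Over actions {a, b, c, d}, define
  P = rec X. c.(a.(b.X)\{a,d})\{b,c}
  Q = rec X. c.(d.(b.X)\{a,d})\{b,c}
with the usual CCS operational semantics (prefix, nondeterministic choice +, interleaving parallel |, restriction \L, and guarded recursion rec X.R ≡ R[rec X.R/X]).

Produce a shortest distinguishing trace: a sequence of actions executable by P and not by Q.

ca

P's transition system — 3 states:
  u0 = rec X. c.(a.(b.X)\{a,d})\{b,c} :: --c--▸ u1
  u1 = (a.(b.(rec X. c.(a.(b.X)\{a,d})\{b,c}))\{a,d})\{b,c} :: --a--▸ u2
  u2 = (b.(rec X. c.(a.(b.X)\{a,d})\{b,c}))\{a,d}\{b,c} :: deadlocked
Q's transition system — 3 states:
  v0 = rec X. c.(d.(b.X)\{a,d})\{b,c} :: --c--▸ v1
  v1 = (d.(b.(rec X. c.(d.(b.X)\{a,d})\{b,c}))\{a,d})\{b,c} :: --d--▸ v2
  v2 = (b.(rec X. c.(d.(b.X)\{a,d})\{b,c}))\{a,d}\{b,c} :: deadlocked
Trace ⟨ca⟩ through P, begin at {u0}:
  after c @ step 1: {u1}
  after a @ step 2: {u2}
  ✓ P
Trace ⟨ca⟩ through Q, begin at {v0}:
  after c @ step 1: {v1}
  after a @ step 2: no successor for Q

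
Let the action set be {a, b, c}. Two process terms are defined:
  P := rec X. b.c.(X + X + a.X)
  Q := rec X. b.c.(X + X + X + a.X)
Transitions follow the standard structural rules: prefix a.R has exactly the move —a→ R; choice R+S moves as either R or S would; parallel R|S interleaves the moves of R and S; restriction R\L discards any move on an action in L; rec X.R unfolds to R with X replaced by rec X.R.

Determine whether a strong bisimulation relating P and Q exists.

LTS(P): 3 reachable states
  m0 = rec X. b.c.(X + X + a.X) has moves —b→ m1
  m1 = c.((rec X. b.c.(X + X + a.X)) + (rec X. b.c.(X + X + a.X)) + a.(rec X. b.c.(X + X + a.X))) has moves —c→ m2
  m2 = (rec X. b.c.(X + X + a.X)) + (rec X. b.c.(X + X + a.X)) + a.(rec X. b.c.(X + X + a.X)) has moves —a→ m0, —b→ m1
LTS(Q): 3 reachable states
  n0 = rec X. b.c.(X + X + X + a.X) has moves —b→ n1
  n1 = c.((rec X. b.c.(X + X + X + a.X)) + (rec X. b.c.(X + X + X + a.X)) + (rec X. b.c.(X + X + X + a.X)) + a.(rec X. b.c.(X + X + X + a.X))) has moves —c→ n2
  n2 = (rec X. b.c.(X + X + X + a.X)) + (rec X. b.c.(X + X + X + a.X)) + (rec X. b.c.(X + X + X + a.X)) + a.(rec X. b.c.(X + X + X + a.X)) has moves —a→ n0, —b→ n1
Bisimilarity quotient blocks:
  B0 = {m0, n0}
  B1 = {m1, n1}
  B2 = {m2, n2}
m0 ∈ B0, n0 ∈ B0 → same block

YES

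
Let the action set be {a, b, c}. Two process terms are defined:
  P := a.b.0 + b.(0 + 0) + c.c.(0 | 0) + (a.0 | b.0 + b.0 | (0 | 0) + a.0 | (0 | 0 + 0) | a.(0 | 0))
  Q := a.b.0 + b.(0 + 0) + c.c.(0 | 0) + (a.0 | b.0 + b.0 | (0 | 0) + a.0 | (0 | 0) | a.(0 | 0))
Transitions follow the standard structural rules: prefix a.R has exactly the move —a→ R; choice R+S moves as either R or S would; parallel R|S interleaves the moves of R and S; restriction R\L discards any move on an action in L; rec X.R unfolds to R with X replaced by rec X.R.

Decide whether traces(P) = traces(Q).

trace-equivalent

LTS(P): 12 reachable states
  u0 = a.b.0 + b.(0 + 0) + c.c.(0 | 0) + (a.0 | b.0 + b.0 | (0 | 0) + a.0 | (0 | 0 + 0) | a.(0 | 0)) ⊢ —a→ u1, —a→ u2, —a→ u3, —a→ u4, —b→ u5, —b→ u6, —b→ u7, —c→ u8
  u1 = 0 | (0 | 0 + 0) | a.(0 | 0) ⊢ —a→ u9
  u2 = 0 | b.0 ⊢ —b→ u10
  u3 = a.0 | (0 | 0 + 0) | (0 | 0) ⊢ —a→ u9
  u4 = b.0 ⊢ —b→ u11
  u5 = 0 + 0 ⊢ deadlocked
  u6 = 0 | (0 | 0) ⊢ deadlocked
  u7 = a.0 | 0 ⊢ —a→ u10
  u8 = c.(0 | 0) ⊢ —c→ u10
  u9 = 0 | (0 | 0 + 0) | (0 | 0) ⊢ deadlocked
  u10 = 0 | 0 ⊢ deadlocked
  u11 = 0 ⊢ deadlocked
LTS(Q): 12 reachable states
  v0 = a.b.0 + b.(0 + 0) + c.c.(0 | 0) + (a.0 | b.0 + b.0 | (0 | 0) + a.0 | (0 | 0) | a.(0 | 0)) ⊢ —a→ v1, —a→ v2, —a→ v3, —a→ v4, —b→ v5, —b→ v6, —b→ v7, —c→ v8
  v1 = 0 | (0 | 0) | a.(0 | 0) ⊢ —a→ v9
  v2 = 0 | b.0 ⊢ —b→ v10
  v3 = a.0 | (0 | 0) | (0 | 0) ⊢ —a→ v9
  v4 = b.0 ⊢ —b→ v11
  v5 = 0 + 0 ⊢ deadlocked
  v6 = 0 | (0 | 0) ⊢ deadlocked
  v7 = a.0 | 0 ⊢ —a→ v10
  v8 = c.(0 | 0) ⊢ —c→ v10
  v9 = 0 | (0 | 0) | (0 | 0) ⊢ deadlocked
  v10 = 0 | 0 ⊢ deadlocked
  v11 = 0 ⊢ deadlocked
Coarsest stable partition (strong bisimilarity classes):
  B0 = {u0, v0}
  B1 = {u8, v8}
  B2 = {u10, u11, u5, u6, u9, v10, v11, v5, v6, v9}
  B3 = {u1, u3, u7, v1, v3, v7}
  B4 = {u2, u4, v2, v4}
u0 ∈ B0, v0 ∈ B0 → same block
Bisimilar ⇒ trace-equivalent.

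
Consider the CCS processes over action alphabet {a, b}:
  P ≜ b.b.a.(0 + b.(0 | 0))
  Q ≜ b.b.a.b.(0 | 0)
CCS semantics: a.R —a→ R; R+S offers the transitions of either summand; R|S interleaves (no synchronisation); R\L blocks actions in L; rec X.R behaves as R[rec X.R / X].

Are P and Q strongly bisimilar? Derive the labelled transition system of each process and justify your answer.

bisimilar

LTS(P): 5 reachable states
  u0 = b.b.a.(0 + b.(0 | 0)) → —b→ u1
  u1 = b.a.(0 + b.(0 | 0)) → —b→ u2
  u2 = a.(0 + b.(0 | 0)) → —a→ u3
  u3 = 0 + b.(0 | 0) → —b→ u4
  u4 = 0 | 0 → ·
LTS(Q): 5 reachable states
  v0 = b.b.a.b.(0 | 0) → —b→ v1
  v1 = b.a.b.(0 | 0) → —b→ v2
  v2 = a.b.(0 | 0) → —a→ v3
  v3 = b.(0 | 0) → —b→ v4
  v4 = 0 | 0 → ·
Coarsest stable partition (strong bisimilarity classes):
  B0 = {u0, v0}
  B1 = {u1, v1}
  B2 = {u2, v2}
  B3 = {u3, v3}
  B4 = {u4, v4}
u0 ∈ B0, v0 ∈ B0 → same block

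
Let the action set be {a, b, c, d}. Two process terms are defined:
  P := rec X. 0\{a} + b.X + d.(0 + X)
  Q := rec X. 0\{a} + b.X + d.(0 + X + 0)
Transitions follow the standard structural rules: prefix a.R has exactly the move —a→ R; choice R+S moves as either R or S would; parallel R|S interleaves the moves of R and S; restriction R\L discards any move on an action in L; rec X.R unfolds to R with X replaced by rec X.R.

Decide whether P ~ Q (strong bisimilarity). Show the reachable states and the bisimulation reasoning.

P ~ Q

P's transition system — 2 states:
  p0 = rec X. 0\{a} + b.X + d.(0 + X) → —b→ p0, —d→ p1
  p1 = 0 + (rec X. 0\{a} + b.X + d.(0 + X)) → —b→ p0, —d→ p1
Q's transition system — 2 states:
  q0 = rec X. 0\{a} + b.X + d.(0 + X + 0) → —b→ q0, —d→ q1
  q1 = 0 + (rec X. 0\{a} + b.X + d.(0 + X + 0)) + 0 → —b→ q0, —d→ q1
Partition-refinement fixed point:
  B0 = {p0, p1, q0, q1}
p0 ∈ B0, q0 ∈ B0 → same block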